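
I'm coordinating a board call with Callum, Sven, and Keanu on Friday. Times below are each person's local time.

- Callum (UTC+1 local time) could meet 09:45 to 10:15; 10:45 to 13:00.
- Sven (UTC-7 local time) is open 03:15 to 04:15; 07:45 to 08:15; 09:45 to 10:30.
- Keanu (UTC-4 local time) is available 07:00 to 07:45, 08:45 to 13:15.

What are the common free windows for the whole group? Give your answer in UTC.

11:00-11:15

Callum in UTC: 08:45-09:15, 09:45-12:00 (subtract 1h to convert from UTC+1).
Sven in UTC: 10:15-11:15, 14:45-15:15, 16:45-17:30 (add 7h to convert from UTC-7).
Keanu in UTC: 11:00-11:45, 12:45-17:15 (add 4h to convert from UTC-4).
Callum ∩ Sven: 10:15-11:15.
Callum ∩ Sven ∩ Keanu: 11:00-11:15.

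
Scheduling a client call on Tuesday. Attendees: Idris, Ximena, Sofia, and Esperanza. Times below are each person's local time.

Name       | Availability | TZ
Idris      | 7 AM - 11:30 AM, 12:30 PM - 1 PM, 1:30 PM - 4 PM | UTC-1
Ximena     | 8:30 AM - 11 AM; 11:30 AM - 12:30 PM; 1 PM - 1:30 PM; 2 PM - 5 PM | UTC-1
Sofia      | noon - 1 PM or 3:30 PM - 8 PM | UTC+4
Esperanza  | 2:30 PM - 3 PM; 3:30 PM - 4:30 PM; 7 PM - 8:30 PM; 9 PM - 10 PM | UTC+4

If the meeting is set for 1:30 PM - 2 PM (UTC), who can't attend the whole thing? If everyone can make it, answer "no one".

Idris in UTC: 08:00-12:30, 13:30-14:00, 14:30-17:00 (add 1h to convert from UTC-1).
Ximena in UTC: 09:30-12:00, 12:30-13:30, 14:00-14:30, 15:00-18:00 (add 1h to convert from UTC-1).
Sofia in UTC: 08:00-09:00, 11:30-16:00 (subtract 4h to convert from UTC+4).
Esperanza in UTC: 10:30-11:00, 11:30-12:30, 15:00-16:30, 17:00-18:00 (subtract 4h to convert from UTC+4).
Idris: free for 13:30-14:00. Ximena: not fully free for 13:30-14:00. Sofia: free for 13:30-14:00. Esperanza: not fully free for 13:30-14:00.

Esperanza, Ximena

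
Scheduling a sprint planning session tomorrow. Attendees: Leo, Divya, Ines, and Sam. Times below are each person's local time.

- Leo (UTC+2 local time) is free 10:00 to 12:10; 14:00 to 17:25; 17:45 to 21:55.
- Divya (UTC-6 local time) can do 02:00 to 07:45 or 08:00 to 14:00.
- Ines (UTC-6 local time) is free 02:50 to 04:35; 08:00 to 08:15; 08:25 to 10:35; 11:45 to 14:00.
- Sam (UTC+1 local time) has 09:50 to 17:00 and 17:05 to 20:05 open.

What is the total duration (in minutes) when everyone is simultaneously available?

280

Leo in UTC: 08:00-10:10, 12:00-15:25, 15:45-19:55 (subtract 2h to convert from UTC+2).
Divya in UTC: 08:00-13:45, 14:00-20:00 (add 6h to convert from UTC-6).
Ines in UTC: 08:50-10:35, 14:00-14:15, 14:25-16:35, 17:45-20:00 (add 6h to convert from UTC-6).
Sam in UTC: 08:50-16:00, 16:05-19:05 (subtract 1h to convert from UTC+1).
Leo ∩ Divya: 08:00-10:10, 12:00-13:45, 14:00-15:25, 15:45-19:55.
Leo ∩ Divya ∩ Ines: 08:50-10:10, 14:00-14:15, 14:25-15:25, 15:45-16:35, 17:45-19:55.
Leo ∩ Divya ∩ Ines ∩ Sam: 08:50-10:10, 14:00-14:15, 14:25-15:25, 15:45-16:00, 16:05-16:35, 17:45-19:05.
So the common availability across everyone is 08:50-10:10, 14:00-14:15, 14:25-15:25, 15:45-16:00, 16:05-16:35, 17:45-19:05.
Summing the common windows: 80 + 15 + 60 + 15 + 30 + 80 = 280 minutes.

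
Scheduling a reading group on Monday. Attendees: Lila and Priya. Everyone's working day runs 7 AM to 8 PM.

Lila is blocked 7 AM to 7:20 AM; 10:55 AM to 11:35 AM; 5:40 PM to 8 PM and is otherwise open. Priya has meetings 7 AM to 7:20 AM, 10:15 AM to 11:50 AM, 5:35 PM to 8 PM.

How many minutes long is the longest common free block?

345

Lila free: 07:20-10:55, 11:35-17:40 (invert busy blocks within the working day).
Priya free: 07:20-10:15, 11:50-17:35 (invert busy blocks within the working day).
Lila ∩ Priya: 07:20-10:15, 11:50-17:35.
So the common availability across everyone is 07:20-10:15, 11:50-17:35.
The longest is 11:50-17:35 at 345 minutes.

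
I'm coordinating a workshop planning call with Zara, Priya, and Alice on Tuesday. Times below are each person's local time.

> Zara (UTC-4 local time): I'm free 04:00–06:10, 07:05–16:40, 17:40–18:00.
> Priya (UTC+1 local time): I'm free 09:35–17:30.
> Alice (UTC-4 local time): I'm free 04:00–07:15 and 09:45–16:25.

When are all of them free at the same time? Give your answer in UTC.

08:35-10:10, 11:05-11:15, 13:45-16:30

Zara in UTC: 08:00-10:10, 11:05-20:40, 21:40-22:00 (add 4h to convert from UTC-4).
Priya in UTC: 08:35-16:30 (subtract 1h to convert from UTC+1).
Alice in UTC: 08:00-11:15, 13:45-20:25 (add 4h to convert from UTC-4).
Zara ∩ Priya: 08:35-10:10, 11:05-16:30.
Zara ∩ Priya ∩ Alice: 08:35-10:10, 11:05-11:15, 13:45-16:30.
So the common availability across everyone is 08:35-10:10, 11:05-11:15, 13:45-16:30.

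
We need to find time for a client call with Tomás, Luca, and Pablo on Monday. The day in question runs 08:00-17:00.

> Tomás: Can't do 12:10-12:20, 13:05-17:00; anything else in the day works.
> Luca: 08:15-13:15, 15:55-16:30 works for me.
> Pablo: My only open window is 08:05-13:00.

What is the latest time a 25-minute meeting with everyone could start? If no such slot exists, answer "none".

12:35

Tomás free: 08:00-12:10, 12:20-13:05 (invert busy blocks within the working day).
Luca free: 08:15-13:15, 15:55-16:30.
Pablo free: 08:05-13:00.
Tomás ∩ Luca: 08:15-12:10, 12:20-13:05.
Tomás ∩ Luca ∩ Pablo: 08:15-12:10, 12:20-13:00.
The last common window of at least 25 minutes is 12:20-13:00; a 25-minute meeting can start as late as 12:35 and still end by 13:00.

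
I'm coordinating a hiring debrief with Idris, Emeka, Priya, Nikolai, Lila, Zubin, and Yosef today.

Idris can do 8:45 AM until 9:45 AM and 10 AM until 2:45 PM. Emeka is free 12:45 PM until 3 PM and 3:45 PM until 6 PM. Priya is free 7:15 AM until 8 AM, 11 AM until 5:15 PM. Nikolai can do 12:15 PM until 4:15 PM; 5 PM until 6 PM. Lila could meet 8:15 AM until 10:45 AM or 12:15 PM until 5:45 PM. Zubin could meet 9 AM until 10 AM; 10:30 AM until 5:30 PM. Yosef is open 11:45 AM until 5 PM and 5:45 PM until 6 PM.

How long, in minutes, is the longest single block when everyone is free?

Idris ∩ Emeka: 12:45-14:45.
Idris ∩ Emeka ∩ Priya: 12:45-14:45.
Idris ∩ Emeka ∩ Priya ∩ Nikolai: 12:45-14:45.
Idris ∩ Emeka ∩ Priya ∩ Nikolai ∩ Lila: 12:45-14:45.
Idris ∩ Emeka ∩ Priya ∩ Nikolai ∩ Lila ∩ Zubin: 12:45-14:45.
Idris ∩ Emeka ∩ Priya ∩ Nikolai ∩ Lila ∩ Zubin ∩ Yosef: 12:45-14:45.
So the common availability across everyone is 12:45-14:45.
The longest is 12:45-14:45 at 120 minutes.

120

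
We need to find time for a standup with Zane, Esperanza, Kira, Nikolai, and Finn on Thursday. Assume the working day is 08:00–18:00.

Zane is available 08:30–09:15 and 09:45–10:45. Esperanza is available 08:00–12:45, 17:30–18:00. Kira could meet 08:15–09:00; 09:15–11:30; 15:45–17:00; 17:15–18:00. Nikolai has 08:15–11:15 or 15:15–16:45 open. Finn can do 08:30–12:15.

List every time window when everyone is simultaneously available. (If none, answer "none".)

08:30-09:00, 09:45-10:45

Zane ∩ Esperanza: 08:30-09:15, 09:45-10:45.
Zane ∩ Esperanza ∩ Kira: 08:30-09:00, 09:45-10:45.
Zane ∩ Esperanza ∩ Kira ∩ Nikolai: 08:30-09:00, 09:45-10:45.
Zane ∩ Esperanza ∩ Kira ∩ Nikolai ∩ Finn: 08:30-09:00, 09:45-10:45.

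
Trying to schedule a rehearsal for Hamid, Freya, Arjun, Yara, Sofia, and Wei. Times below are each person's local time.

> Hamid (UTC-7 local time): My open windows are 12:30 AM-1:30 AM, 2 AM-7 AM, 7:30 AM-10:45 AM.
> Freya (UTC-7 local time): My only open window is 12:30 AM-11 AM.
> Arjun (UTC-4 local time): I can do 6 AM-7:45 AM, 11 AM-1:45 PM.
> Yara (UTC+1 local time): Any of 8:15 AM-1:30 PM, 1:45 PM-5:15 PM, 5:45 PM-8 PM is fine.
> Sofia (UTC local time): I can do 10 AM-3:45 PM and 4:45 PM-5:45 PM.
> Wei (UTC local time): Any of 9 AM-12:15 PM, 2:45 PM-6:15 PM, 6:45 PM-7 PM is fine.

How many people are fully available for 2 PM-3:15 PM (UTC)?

Hamid in UTC: 07:30-08:30, 09:00-14:00, 14:30-17:45 (add 7h to convert from UTC-7).
Freya in UTC: 07:30-18:00 (add 7h to convert from UTC-7).
Arjun in UTC: 10:00-11:45, 15:00-17:45 (add 4h to convert from UTC-4).
Yara in UTC: 07:15-12:30, 12:45-16:15, 16:45-19:00 (subtract 1h to convert from UTC+1).
Sofia in UTC: 10:00-15:45, 16:45-17:45.
Wei in UTC: 09:00-12:15, 14:45-18:15, 18:45-19:00.
Freya, Yara, and Sofia can make the full 14:00-15:15 slot — that's 3.

3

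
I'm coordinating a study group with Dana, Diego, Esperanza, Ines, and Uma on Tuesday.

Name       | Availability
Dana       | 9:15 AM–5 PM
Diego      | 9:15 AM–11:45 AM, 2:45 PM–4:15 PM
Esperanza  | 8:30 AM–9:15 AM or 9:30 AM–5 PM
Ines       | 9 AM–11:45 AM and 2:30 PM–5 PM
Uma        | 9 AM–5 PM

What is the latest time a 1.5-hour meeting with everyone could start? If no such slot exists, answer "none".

Dana ∩ Diego: 09:15-11:45, 14:45-16:15.
Dana ∩ Diego ∩ Esperanza: 09:30-11:45, 14:45-16:15.
Dana ∩ Diego ∩ Esperanza ∩ Ines: 09:30-11:45, 14:45-16:15.
Dana ∩ Diego ∩ Esperanza ∩ Ines ∩ Uma: 09:30-11:45, 14:45-16:15.
The last common window of at least 90 minutes is 14:45-16:15; a 90-minute meeting can start as late as 14:45 and still end by 16:15.

14:45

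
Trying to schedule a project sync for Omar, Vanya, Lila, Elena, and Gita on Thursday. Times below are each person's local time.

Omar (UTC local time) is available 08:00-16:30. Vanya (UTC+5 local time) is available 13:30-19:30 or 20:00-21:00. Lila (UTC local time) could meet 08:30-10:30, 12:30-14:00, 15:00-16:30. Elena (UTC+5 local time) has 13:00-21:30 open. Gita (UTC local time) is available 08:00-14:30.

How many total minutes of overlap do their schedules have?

210

Omar in UTC: 08:00-16:30.
Vanya in UTC: 08:30-14:30, 15:00-16:00 (subtract 5h to convert from UTC+5).
Lila in UTC: 08:30-10:30, 12:30-14:00, 15:00-16:30.
Elena in UTC: 08:00-16:30 (subtract 5h to convert from UTC+5).
Gita in UTC: 08:00-14:30.
Omar ∩ Vanya: 08:30-14:30, 15:00-16:00.
Omar ∩ Vanya ∩ Lila: 08:30-10:30, 12:30-14:00, 15:00-16:00.
Omar ∩ Vanya ∩ Lila ∩ Elena: 08:30-10:30, 12:30-14:00, 15:00-16:00.
Omar ∩ Vanya ∩ Lila ∩ Elena ∩ Gita: 08:30-10:30, 12:30-14:00.
Summing the common windows: 120 + 90 = 210 minutes.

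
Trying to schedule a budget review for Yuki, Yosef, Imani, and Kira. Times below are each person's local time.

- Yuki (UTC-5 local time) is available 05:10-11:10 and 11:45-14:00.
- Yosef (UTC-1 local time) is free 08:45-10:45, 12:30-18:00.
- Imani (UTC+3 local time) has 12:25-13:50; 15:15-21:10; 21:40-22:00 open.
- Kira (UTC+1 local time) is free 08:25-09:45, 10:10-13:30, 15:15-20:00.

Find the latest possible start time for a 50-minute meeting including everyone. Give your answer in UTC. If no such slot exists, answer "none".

Yuki in UTC: 10:10-16:10, 16:45-19:00 (add 5h to convert from UTC-5).
Yosef in UTC: 09:45-11:45, 13:30-19:00 (add 1h to convert from UTC-1).
Imani in UTC: 09:25-10:50, 12:15-18:10, 18:40-19:00 (subtract 3h to convert from UTC+3).
Kira in UTC: 07:25-08:45, 09:10-12:30, 14:15-19:00 (subtract 1h to convert from UTC+1).
Yuki ∩ Yosef: 10:10-11:45, 13:30-16:10, 16:45-19:00.
Yuki ∩ Yosef ∩ Imani: 10:10-10:50, 13:30-16:10, 16:45-18:10, 18:40-19:00.
Yuki ∩ Yosef ∩ Imani ∩ Kira: 10:10-10:50, 14:15-16:10, 16:45-18:10, 18:40-19:00.
Those are the intersection windows.
The last common window of at least 50 minutes is 16:45-18:10; a 50-minute meeting can start as late as 17:20 and still end by 18:10.

17:20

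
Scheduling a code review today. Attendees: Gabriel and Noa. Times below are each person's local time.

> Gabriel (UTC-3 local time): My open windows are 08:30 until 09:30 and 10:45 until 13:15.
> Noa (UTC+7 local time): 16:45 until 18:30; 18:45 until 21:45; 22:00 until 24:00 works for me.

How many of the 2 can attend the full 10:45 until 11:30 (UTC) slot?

1

Gabriel in UTC: 11:30-12:30, 13:45-16:15 (add 3h to convert from UTC-3).
Noa in UTC: 09:45-11:30, 11:45-14:45, 15:00-17:00 (subtract 7h to convert from UTC+7).
Noa can make the full 10:45-11:30 slot — that's 1.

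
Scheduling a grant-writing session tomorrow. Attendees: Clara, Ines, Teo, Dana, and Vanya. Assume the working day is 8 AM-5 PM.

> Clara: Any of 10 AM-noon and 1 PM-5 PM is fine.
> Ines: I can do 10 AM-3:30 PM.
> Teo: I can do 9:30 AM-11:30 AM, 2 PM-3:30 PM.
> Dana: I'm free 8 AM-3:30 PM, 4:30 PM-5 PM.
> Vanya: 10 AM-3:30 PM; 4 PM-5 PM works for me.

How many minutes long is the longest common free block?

Clara ∩ Ines: 10:00-12:00, 13:00-15:30.
Clara ∩ Ines ∩ Teo: 10:00-11:30, 14:00-15:30.
Clara ∩ Ines ∩ Teo ∩ Dana: 10:00-11:30, 14:00-15:30.
Clara ∩ Ines ∩ Teo ∩ Dana ∩ Vanya: 10:00-11:30, 14:00-15:30.
The longest is 10:00-11:30 at 90 minutes.

90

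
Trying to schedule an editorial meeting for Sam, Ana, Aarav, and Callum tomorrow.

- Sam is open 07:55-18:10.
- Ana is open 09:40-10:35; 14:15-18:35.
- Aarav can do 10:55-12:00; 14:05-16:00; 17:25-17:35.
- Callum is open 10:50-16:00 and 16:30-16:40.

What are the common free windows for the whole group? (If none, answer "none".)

14:15-16:00

Sam ∩ Ana: 09:40-10:35, 14:15-18:10.
Sam ∩ Ana ∩ Aarav: 14:15-16:00, 17:25-17:35.
Sam ∩ Ana ∩ Aarav ∩ Callum: 14:15-16:00.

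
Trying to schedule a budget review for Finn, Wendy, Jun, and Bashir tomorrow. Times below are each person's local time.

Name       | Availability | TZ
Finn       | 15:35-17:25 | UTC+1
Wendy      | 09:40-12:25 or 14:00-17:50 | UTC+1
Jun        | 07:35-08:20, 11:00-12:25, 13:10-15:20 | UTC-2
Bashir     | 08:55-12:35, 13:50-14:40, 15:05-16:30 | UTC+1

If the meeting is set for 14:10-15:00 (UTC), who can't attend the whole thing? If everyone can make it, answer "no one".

Finn, Jun

Finn in UTC: 14:35-16:25 (subtract 1h to convert from UTC+1).
Wendy in UTC: 08:40-11:25, 13:00-16:50 (subtract 1h to convert from UTC+1).
Jun in UTC: 09:35-10:20, 13:00-14:25, 15:10-17:20 (add 2h to convert from UTC-2).
Bashir in UTC: 07:55-11:35, 12:50-13:40, 14:05-15:30 (subtract 1h to convert from UTC+1).
Finn: not fully free for 14:10-15:00. Wendy: free for 14:10-15:00. Jun: not fully free for 14:10-15:00. Bashir: free for 14:10-15:00.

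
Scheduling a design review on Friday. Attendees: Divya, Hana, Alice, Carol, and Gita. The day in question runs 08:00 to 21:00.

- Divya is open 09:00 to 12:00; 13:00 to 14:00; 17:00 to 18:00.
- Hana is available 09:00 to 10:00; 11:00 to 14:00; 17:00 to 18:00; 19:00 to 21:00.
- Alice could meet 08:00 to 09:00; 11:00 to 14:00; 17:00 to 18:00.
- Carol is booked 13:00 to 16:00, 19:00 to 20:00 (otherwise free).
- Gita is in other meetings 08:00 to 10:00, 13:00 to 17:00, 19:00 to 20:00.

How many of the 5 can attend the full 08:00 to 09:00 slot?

Divya free: 09:00-12:00, 13:00-14:00, 17:00-18:00.
Hana free: 09:00-10:00, 11:00-14:00, 17:00-18:00, 19:00-21:00.
Alice free: 08:00-09:00, 11:00-14:00, 17:00-18:00.
Carol free: 08:00-13:00, 16:00-19:00, 20:00-21:00 (invert busy blocks within the working day).
Gita free: 10:00-13:00, 17:00-19:00, 20:00-21:00 (invert busy blocks within the working day).
Alice and Carol can make the full 08:00-09:00 slot — that's 2.

2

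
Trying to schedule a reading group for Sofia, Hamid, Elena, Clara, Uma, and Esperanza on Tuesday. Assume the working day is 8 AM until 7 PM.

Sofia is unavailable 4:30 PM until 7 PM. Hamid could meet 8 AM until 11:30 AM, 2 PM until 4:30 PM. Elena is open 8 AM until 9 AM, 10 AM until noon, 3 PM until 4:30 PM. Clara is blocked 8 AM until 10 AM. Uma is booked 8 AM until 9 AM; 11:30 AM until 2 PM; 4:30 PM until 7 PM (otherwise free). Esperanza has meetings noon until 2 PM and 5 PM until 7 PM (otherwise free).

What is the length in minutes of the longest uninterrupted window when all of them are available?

90

Sofia free: 08:00-16:30 (invert busy blocks within the working day).
Hamid free: 08:00-11:30, 14:00-16:30.
Elena free: 08:00-09:00, 10:00-12:00, 15:00-16:30.
Clara free: 10:00-19:00 (invert busy blocks within the working day).
Uma free: 09:00-11:30, 14:00-16:30 (invert busy blocks within the working day).
Esperanza free: 08:00-12:00, 14:00-17:00 (invert busy blocks within the working day).
Sofia ∩ Hamid: 08:00-11:30, 14:00-16:30.
Sofia ∩ Hamid ∩ Elena: 08:00-09:00, 10:00-11:30, 15:00-16:30.
Sofia ∩ Hamid ∩ Elena ∩ Clara: 10:00-11:30, 15:00-16:30.
Sofia ∩ Hamid ∩ Elena ∩ Clara ∩ Uma: 10:00-11:30, 15:00-16:30.
Sofia ∩ Hamid ∩ Elena ∩ Clara ∩ Uma ∩ Esperanza: 10:00-11:30, 15:00-16:30.
The longest is 10:00-11:30 at 90 minutes.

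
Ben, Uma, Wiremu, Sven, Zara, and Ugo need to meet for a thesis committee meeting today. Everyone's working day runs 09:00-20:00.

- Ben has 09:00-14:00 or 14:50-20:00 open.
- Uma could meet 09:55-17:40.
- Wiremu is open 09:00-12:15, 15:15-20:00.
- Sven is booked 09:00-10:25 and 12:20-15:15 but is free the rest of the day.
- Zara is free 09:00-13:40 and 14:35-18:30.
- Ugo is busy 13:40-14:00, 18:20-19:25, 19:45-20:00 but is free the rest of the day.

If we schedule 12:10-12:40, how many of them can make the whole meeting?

4

Ben free: 09:00-14:00, 14:50-20:00.
Uma free: 09:55-17:40.
Wiremu free: 09:00-12:15, 15:15-20:00.
Sven free: 10:25-12:20, 15:15-20:00 (invert busy blocks within the working day).
Zara free: 09:00-13:40, 14:35-18:30.
Ugo free: 09:00-13:40, 14:00-18:20, 19:25-19:45 (invert busy blocks within the working day).
Ben, Uma, Zara, and Ugo can make the full 12:10-12:40 slot — that's 4.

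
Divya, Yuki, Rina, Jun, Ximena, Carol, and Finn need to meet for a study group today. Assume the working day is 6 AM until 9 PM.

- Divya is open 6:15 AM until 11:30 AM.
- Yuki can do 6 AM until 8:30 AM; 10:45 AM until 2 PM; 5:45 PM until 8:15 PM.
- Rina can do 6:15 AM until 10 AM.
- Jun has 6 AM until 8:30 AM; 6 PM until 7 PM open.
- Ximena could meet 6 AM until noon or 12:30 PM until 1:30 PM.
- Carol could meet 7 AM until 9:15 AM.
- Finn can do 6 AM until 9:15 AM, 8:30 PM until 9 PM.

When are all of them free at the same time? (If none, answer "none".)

Divya ∩ Yuki: 06:15-08:30, 10:45-11:30.
Divya ∩ Yuki ∩ Rina: 06:15-08:30.
Divya ∩ Yuki ∩ Rina ∩ Jun: 06:15-08:30.
Divya ∩ Yuki ∩ Rina ∩ Jun ∩ Ximena: 06:15-08:30.
Divya ∩ Yuki ∩ Rina ∩ Jun ∩ Ximena ∩ Carol: 07:00-08:30.
Divya ∩ Yuki ∩ Rina ∩ Jun ∩ Ximena ∩ Carol ∩ Finn: 07:00-08:30.

07:00-08:30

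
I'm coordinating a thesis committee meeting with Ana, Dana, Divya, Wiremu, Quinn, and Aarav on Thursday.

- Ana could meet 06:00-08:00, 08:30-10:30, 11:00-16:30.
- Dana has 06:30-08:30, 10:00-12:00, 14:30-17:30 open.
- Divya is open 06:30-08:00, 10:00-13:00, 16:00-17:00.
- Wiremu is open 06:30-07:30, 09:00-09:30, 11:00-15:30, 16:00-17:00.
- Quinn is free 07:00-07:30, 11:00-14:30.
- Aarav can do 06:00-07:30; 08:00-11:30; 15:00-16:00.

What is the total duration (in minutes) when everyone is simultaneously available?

60

Ana ∩ Dana: 06:30-08:00, 10:00-10:30, 11:00-12:00, 14:30-16:30.
Ana ∩ Dana ∩ Divya: 06:30-08:00, 10:00-10:30, 11:00-12:00, 16:00-16:30.
Ana ∩ Dana ∩ Divya ∩ Wiremu: 06:30-07:30, 11:00-12:00, 16:00-16:30.
Ana ∩ Dana ∩ Divya ∩ Wiremu ∩ Quinn: 07:00-07:30, 11:00-12:00.
Ana ∩ Dana ∩ Divya ∩ Wiremu ∩ Quinn ∩ Aarav: 07:00-07:30, 11:00-11:30.
Those are the intersection windows.
Summing the common windows: 30 + 30 = 60 minutes.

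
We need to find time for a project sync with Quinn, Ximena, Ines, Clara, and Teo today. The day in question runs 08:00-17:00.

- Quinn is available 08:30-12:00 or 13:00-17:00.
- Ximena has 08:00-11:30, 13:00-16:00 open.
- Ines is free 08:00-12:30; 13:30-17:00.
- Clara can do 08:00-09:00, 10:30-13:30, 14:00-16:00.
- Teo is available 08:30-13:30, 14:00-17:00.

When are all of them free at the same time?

Quinn ∩ Ximena: 08:30-11:30, 13:00-16:00.
Quinn ∩ Ximena ∩ Ines: 08:30-11:30, 13:30-16:00.
Quinn ∩ Ximena ∩ Ines ∩ Clara: 08:30-09:00, 10:30-11:30, 14:00-16:00.
Quinn ∩ Ximena ∩ Ines ∩ Clara ∩ Teo: 08:30-09:00, 10:30-11:30, 14:00-16:00.

08:30-09:00, 10:30-11:30, 14:00-16:00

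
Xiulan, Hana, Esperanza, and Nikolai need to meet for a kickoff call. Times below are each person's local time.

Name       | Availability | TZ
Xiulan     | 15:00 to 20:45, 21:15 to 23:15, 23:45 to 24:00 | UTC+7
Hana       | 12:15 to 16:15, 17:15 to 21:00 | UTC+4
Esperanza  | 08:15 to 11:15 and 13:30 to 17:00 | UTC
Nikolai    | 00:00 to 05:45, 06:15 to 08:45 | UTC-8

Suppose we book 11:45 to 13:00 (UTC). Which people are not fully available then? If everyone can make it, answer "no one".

Xiulan in UTC: 08:00-13:45, 14:15-16:15, 16:45-17:00 (subtract 7h to convert from UTC+7).
Hana in UTC: 08:15-12:15, 13:15-17:00 (subtract 4h to convert from UTC+4).
Esperanza in UTC: 08:15-11:15, 13:30-17:00.
Nikolai in UTC: 08:00-13:45, 14:15-16:45 (add 8h to convert from UTC-8).
Xiulan: free for 11:45-13:00. Hana: not fully free for 11:45-13:00. Esperanza: not fully free for 11:45-13:00. Nikolai: free for 11:45-13:00.

Esperanza, Hana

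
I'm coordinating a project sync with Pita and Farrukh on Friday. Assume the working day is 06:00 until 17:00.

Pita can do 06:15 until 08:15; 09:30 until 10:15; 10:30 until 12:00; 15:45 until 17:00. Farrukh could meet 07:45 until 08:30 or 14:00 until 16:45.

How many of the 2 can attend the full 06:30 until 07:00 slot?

1

Pita can make the full 06:30-07:00 slot — that's 1.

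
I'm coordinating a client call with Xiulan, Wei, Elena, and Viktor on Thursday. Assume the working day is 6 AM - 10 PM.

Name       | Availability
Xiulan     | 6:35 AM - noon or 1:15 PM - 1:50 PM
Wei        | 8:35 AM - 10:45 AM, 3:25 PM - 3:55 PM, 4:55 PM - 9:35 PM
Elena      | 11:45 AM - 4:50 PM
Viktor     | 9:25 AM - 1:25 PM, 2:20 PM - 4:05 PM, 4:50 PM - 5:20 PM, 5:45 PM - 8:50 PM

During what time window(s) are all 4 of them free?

none

Xiulan ∩ Wei: 08:35-10:45.
Xiulan ∩ Wei ∩ Elena: ∅.
Xiulan ∩ Wei ∩ Elena ∩ Viktor: ∅.
There is no time when everyone is free.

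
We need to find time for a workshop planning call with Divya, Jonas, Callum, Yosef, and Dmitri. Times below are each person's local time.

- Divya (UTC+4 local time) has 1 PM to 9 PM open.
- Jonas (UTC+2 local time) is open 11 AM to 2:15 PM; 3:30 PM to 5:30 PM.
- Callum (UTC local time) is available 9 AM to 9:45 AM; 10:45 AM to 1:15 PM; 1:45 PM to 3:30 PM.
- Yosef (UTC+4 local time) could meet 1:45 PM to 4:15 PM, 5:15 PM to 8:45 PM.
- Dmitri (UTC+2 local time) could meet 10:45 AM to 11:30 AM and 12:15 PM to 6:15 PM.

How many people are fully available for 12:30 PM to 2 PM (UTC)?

2

Divya in UTC: 09:00-17:00 (subtract 4h to convert from UTC+4).
Jonas in UTC: 09:00-12:15, 13:30-15:30 (subtract 2h to convert from UTC+2).
Callum in UTC: 09:00-09:45, 10:45-13:15, 13:45-15:30.
Yosef in UTC: 09:45-12:15, 13:15-16:45 (subtract 4h to convert from UTC+4).
Dmitri in UTC: 08:45-09:30, 10:15-16:15 (subtract 2h to convert from UTC+2).
Divya and Dmitri can make the full 12:30-14:00 slot — that's 2.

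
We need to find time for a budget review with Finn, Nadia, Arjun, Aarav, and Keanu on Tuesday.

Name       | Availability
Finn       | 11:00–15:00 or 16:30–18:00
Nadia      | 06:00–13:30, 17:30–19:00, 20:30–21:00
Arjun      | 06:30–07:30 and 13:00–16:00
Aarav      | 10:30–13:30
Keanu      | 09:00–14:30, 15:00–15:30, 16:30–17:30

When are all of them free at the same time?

13:00-13:30

Finn ∩ Nadia: 11:00-13:30, 17:30-18:00.
Finn ∩ Nadia ∩ Arjun: 13:00-13:30.
Finn ∩ Nadia ∩ Arjun ∩ Aarav: 13:00-13:30.
Finn ∩ Nadia ∩ Arjun ∩ Aarav ∩ Keanu: 13:00-13:30.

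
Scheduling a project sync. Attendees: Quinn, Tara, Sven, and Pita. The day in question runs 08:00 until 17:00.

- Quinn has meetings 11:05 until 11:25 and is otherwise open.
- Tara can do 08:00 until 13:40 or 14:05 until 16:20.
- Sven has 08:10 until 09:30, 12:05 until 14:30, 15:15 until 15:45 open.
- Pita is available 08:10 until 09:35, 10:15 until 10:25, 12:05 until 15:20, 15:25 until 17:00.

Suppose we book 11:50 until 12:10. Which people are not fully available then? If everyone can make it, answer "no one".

Pita, Sven

Quinn free: 08:00-11:05, 11:25-17:00 (invert busy blocks within the working day).
Tara free: 08:00-13:40, 14:05-16:20.
Sven free: 08:10-09:30, 12:05-14:30, 15:15-15:45.
Pita free: 08:10-09:35, 10:15-10:25, 12:05-15:20, 15:25-17:00.
Quinn: free for 11:50-12:10. Tara: free for 11:50-12:10. Sven: not fully free for 11:50-12:10. Pita: not fully free for 11:50-12:10.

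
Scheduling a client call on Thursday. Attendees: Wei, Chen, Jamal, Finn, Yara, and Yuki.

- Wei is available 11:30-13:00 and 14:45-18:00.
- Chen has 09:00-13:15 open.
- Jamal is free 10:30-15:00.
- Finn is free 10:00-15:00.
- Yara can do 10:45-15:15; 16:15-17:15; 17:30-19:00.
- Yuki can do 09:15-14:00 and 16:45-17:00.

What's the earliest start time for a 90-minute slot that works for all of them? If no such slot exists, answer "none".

Wei ∩ Chen: 11:30-13:00.
Wei ∩ Chen ∩ Jamal: 11:30-13:00.
Wei ∩ Chen ∩ Jamal ∩ Finn: 11:30-13:00.
Wei ∩ Chen ∩ Jamal ∩ Finn ∩ Yara: 11:30-13:00.
Wei ∩ Chen ∩ Jamal ∩ Finn ∩ Yara ∩ Yuki: 11:30-13:00.
The first common window of at least 90 minutes is 11:30-13:00, so the earliest start is 11:30.

11:30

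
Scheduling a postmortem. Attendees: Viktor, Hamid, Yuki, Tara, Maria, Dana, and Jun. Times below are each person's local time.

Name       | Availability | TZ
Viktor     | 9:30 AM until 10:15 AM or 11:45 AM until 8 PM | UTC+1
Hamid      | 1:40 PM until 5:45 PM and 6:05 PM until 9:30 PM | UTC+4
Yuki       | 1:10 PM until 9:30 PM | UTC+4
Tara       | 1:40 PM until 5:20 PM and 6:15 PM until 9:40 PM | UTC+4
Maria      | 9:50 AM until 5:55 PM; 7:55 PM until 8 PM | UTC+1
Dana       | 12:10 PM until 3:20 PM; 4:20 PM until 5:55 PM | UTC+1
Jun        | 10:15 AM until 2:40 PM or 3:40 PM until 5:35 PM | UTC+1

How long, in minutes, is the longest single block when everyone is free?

Viktor in UTC: 08:30-09:15, 10:45-19:00 (subtract 1h to convert from UTC+1).
Hamid in UTC: 09:40-13:45, 14:05-17:30 (subtract 4h to convert from UTC+4).
Yuki in UTC: 09:10-17:30 (subtract 4h to convert from UTC+4).
Tara in UTC: 09:40-13:20, 14:15-17:40 (subtract 4h to convert from UTC+4).
Maria in UTC: 08:50-16:55, 18:55-19:00 (subtract 1h to convert from UTC+1).
Dana in UTC: 11:10-14:20, 15:20-16:55 (subtract 1h to convert from UTC+1).
Jun in UTC: 09:15-13:40, 14:40-16:35 (subtract 1h to convert from UTC+1).
Viktor ∩ Hamid: 10:45-13:45, 14:05-17:30.
Viktor ∩ Hamid ∩ Yuki: 10:45-13:45, 14:05-17:30.
Viktor ∩ Hamid ∩ Yuki ∩ Tara: 10:45-13:20, 14:15-17:30.
Viktor ∩ Hamid ∩ Yuki ∩ Tara ∩ Maria: 10:45-13:20, 14:15-16:55.
Viktor ∩ Hamid ∩ Yuki ∩ Tara ∩ Maria ∩ Dana: 11:10-13:20, 14:15-14:20, 15:20-16:55.
Viktor ∩ Hamid ∩ Yuki ∩ Tara ∩ Maria ∩ Dana ∩ Jun: 11:10-13:20, 15:20-16:35.
The longest is 11:10-13:20 at 130 minutes.

130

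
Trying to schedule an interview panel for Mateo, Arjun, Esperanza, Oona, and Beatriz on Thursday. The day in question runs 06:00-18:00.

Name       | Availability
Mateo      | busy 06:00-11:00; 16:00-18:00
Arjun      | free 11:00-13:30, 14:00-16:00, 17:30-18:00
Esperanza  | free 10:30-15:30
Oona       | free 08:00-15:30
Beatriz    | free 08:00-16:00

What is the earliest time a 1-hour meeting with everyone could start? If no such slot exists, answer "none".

11:00

Mateo free: 11:00-16:00 (invert busy blocks within the working day).
Arjun free: 11:00-13:30, 14:00-16:00, 17:30-18:00.
Esperanza free: 10:30-15:30.
Oona free: 08:00-15:30.
Beatriz free: 08:00-16:00.
Mateo ∩ Arjun: 11:00-13:30, 14:00-16:00.
Mateo ∩ Arjun ∩ Esperanza: 11:00-13:30, 14:00-15:30.
Mateo ∩ Arjun ∩ Esperanza ∩ Oona: 11:00-13:30, 14:00-15:30.
Mateo ∩ Arjun ∩ Esperanza ∩ Oona ∩ Beatriz: 11:00-13:30, 14:00-15:30.
The first common window of at least 60 minutes is 11:00-13:30, so the earliest start is 11:00.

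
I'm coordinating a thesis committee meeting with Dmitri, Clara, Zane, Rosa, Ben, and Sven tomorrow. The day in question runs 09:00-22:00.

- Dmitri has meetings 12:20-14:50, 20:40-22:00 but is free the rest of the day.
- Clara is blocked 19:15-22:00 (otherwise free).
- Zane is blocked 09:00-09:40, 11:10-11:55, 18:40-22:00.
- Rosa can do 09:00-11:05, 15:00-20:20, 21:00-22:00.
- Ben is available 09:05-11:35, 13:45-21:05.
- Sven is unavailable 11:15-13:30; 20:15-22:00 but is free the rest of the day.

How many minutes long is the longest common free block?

Dmitri free: 09:00-12:20, 14:50-20:40 (invert busy blocks within the working day).
Clara free: 09:00-19:15 (invert busy blocks within the working day).
Zane free: 09:40-11:10, 11:55-18:40 (invert busy blocks within the working day).
Rosa free: 09:00-11:05, 15:00-20:20, 21:00-22:00.
Ben free: 09:05-11:35, 13:45-21:05.
Sven free: 09:00-11:15, 13:30-20:15 (invert busy blocks within the working day).
Dmitri ∩ Clara: 09:00-12:20, 14:50-19:15.
Dmitri ∩ Clara ∩ Zane: 09:40-11:10, 11:55-12:20, 14:50-18:40.
Dmitri ∩ Clara ∩ Zane ∩ Rosa: 09:40-11:05, 15:00-18:40.
Dmitri ∩ Clara ∩ Zane ∩ Rosa ∩ Ben: 09:40-11:05, 15:00-18:40.
Dmitri ∩ Clara ∩ Zane ∩ Rosa ∩ Ben ∩ Sven: 09:40-11:05, 15:00-18:40.
Those are the intersection windows.
The longest is 15:00-18:40 at 220 minutes.

220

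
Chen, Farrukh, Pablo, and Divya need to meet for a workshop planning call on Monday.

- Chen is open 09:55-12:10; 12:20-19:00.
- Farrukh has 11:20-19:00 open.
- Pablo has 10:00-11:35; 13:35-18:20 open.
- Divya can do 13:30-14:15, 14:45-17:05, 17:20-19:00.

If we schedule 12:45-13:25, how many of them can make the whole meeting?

2

Chen and Farrukh can make the full 12:45-13:25 slot — that's 2.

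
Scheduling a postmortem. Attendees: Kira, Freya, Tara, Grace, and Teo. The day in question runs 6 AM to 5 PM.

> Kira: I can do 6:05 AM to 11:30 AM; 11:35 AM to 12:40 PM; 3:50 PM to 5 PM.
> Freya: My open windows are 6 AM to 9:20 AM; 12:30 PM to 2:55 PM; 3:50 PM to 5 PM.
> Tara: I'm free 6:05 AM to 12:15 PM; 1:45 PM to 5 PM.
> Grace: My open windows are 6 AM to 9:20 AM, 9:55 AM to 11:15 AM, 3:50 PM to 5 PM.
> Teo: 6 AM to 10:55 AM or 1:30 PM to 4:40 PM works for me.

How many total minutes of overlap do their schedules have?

245

Kira ∩ Freya: 06:05-09:20, 12:30-12:40, 15:50-17:00.
Kira ∩ Freya ∩ Tara: 06:05-09:20, 15:50-17:00.
Kira ∩ Freya ∩ Tara ∩ Grace: 06:05-09:20, 15:50-17:00.
Kira ∩ Freya ∩ Tara ∩ Grace ∩ Teo: 06:05-09:20, 15:50-16:40.
Summing the common windows: 195 + 50 = 245 minutes.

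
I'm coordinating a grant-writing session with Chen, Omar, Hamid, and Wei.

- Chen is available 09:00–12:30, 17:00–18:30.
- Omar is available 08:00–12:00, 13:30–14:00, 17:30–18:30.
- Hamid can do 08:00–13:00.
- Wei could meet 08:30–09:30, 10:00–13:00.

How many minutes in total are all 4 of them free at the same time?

150

Chen ∩ Omar: 09:00-12:00, 17:30-18:30.
Chen ∩ Omar ∩ Hamid: 09:00-12:00.
Chen ∩ Omar ∩ Hamid ∩ Wei: 09:00-09:30, 10:00-12:00.
Summing the common windows: 30 + 120 = 150 minutes.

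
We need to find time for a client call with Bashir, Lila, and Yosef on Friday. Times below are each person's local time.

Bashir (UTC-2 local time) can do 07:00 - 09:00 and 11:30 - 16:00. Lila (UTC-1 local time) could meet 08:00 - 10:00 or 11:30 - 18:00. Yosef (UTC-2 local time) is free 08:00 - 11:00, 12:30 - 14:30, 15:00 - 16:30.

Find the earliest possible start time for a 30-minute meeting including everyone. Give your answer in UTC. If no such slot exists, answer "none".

Bashir in UTC: 09:00-11:00, 13:30-18:00 (add 2h to convert from UTC-2).
Lila in UTC: 09:00-11:00, 12:30-19:00 (add 1h to convert from UTC-1).
Yosef in UTC: 10:00-13:00, 14:30-16:30, 17:00-18:30 (add 2h to convert from UTC-2).
Bashir ∩ Lila: 09:00-11:00, 13:30-18:00.
Bashir ∩ Lila ∩ Yosef: 10:00-11:00, 14:30-16:30, 17:00-18:00.
The first common window of at least 30 minutes is 10:00-11:00, so the earliest start is 10:00.

10:00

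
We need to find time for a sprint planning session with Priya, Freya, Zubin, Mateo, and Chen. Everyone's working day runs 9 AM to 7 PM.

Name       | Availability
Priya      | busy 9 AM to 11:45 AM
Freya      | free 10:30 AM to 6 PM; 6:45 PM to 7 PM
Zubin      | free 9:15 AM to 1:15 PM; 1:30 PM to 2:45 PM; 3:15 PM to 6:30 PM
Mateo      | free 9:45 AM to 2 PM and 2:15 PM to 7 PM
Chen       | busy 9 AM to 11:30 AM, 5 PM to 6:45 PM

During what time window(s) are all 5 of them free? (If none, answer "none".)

11:45-13:15, 13:30-14:00, 14:15-14:45, 15:15-17:00

Priya free: 11:45-19:00 (invert busy blocks within the working day).
Freya free: 10:30-18:00, 18:45-19:00.
Zubin free: 09:15-13:15, 13:30-14:45, 15:15-18:30.
Mateo free: 09:45-14:00, 14:15-19:00.
Chen free: 11:30-17:00, 18:45-19:00 (invert busy blocks within the working day).
Priya ∩ Freya: 11:45-18:00, 18:45-19:00.
Priya ∩ Freya ∩ Zubin: 11:45-13:15, 13:30-14:45, 15:15-18:00.
Priya ∩ Freya ∩ Zubin ∩ Mateo: 11:45-13:15, 13:30-14:00, 14:15-14:45, 15:15-18:00.
Priya ∩ Freya ∩ Zubin ∩ Mateo ∩ Chen: 11:45-13:15, 13:30-14:00, 14:15-14:45, 15:15-17:00.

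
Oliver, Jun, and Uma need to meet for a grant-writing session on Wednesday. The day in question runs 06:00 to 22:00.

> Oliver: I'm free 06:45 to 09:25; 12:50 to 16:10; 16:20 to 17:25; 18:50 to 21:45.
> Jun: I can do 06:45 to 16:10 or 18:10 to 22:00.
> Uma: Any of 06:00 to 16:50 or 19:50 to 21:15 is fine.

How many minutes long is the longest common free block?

Oliver ∩ Jun: 06:45-09:25, 12:50-16:10, 18:50-21:45.
Oliver ∩ Jun ∩ Uma: 06:45-09:25, 12:50-16:10, 19:50-21:15.
Those are the intersection windows.
The longest is 12:50-16:10 at 200 minutes.

200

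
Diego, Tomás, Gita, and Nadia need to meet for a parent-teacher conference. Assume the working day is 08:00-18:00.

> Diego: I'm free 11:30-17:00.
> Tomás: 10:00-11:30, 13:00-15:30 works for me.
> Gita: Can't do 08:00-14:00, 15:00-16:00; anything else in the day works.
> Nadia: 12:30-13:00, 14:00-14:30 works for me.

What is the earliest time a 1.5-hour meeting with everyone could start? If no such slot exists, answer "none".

Diego free: 11:30-17:00.
Tomás free: 10:00-11:30, 13:00-15:30.
Gita free: 14:00-15:00, 16:00-18:00 (invert busy blocks within the working day).
Nadia free: 12:30-13:00, 14:00-14:30.
Diego ∩ Tomás: 13:00-15:30.
Diego ∩ Tomás ∩ Gita: 14:00-15:00.
Diego ∩ Tomás ∩ Gita ∩ Nadia: 14:00-14:30.
No common window is at least 90 minutes long.

none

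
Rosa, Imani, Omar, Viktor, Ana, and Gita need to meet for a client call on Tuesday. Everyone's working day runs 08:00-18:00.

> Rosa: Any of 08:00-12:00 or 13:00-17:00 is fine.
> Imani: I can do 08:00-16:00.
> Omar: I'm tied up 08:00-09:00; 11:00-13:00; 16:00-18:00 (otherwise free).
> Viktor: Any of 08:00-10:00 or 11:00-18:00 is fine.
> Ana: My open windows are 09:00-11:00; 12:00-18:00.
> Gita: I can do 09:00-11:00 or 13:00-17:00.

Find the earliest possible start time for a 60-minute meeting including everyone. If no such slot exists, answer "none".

09:00

Rosa free: 08:00-12:00, 13:00-17:00.
Imani free: 08:00-16:00.
Omar free: 09:00-11:00, 13:00-16:00 (invert busy blocks within the working day).
Viktor free: 08:00-10:00, 11:00-18:00.
Ana free: 09:00-11:00, 12:00-18:00.
Gita free: 09:00-11:00, 13:00-17:00.
Rosa ∩ Imani: 08:00-12:00, 13:00-16:00.
Rosa ∩ Imani ∩ Omar: 09:00-11:00, 13:00-16:00.
Rosa ∩ Imani ∩ Omar ∩ Viktor: 09:00-10:00, 13:00-16:00.
Rosa ∩ Imani ∩ Omar ∩ Viktor ∩ Ana: 09:00-10:00, 13:00-16:00.
Rosa ∩ Imani ∩ Omar ∩ Viktor ∩ Ana ∩ Gita: 09:00-10:00, 13:00-16:00.
So the common availability across everyone is 09:00-10:00, 13:00-16:00.
The first common window of at least 60 minutes is 09:00-10:00, so the earliest start is 09:00.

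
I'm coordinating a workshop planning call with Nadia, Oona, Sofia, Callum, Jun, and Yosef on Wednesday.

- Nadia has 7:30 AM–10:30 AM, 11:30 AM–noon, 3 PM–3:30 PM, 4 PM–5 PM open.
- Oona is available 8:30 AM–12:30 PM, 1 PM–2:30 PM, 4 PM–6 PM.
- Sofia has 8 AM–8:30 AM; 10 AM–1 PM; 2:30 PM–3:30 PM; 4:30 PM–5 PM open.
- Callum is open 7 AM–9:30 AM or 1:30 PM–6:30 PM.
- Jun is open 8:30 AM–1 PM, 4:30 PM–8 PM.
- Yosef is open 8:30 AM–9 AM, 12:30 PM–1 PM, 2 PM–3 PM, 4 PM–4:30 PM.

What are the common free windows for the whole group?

none

Nadia ∩ Oona: 08:30-10:30, 11:30-12:00, 16:00-17:00.
Nadia ∩ Oona ∩ Sofia: 10:00-10:30, 11:30-12:00, 16:30-17:00.
Nadia ∩ Oona ∩ Sofia ∩ Callum: 16:30-17:00.
Nadia ∩ Oona ∩ Sofia ∩ Callum ∩ Jun: 16:30-17:00.
Nadia ∩ Oona ∩ Sofia ∩ Callum ∩ Jun ∩ Yosef: ∅.
There is no time when everyone is free.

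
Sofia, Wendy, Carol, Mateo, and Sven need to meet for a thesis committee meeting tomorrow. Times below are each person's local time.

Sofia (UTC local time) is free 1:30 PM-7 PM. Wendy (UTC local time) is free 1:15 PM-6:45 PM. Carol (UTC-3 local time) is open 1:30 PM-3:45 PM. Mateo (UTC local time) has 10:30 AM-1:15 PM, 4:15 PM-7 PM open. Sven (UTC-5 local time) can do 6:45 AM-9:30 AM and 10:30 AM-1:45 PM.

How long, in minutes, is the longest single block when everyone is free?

Sofia in UTC: 13:30-19:00.
Wendy in UTC: 13:15-18:45.
Carol in UTC: 16:30-18:45 (add 3h to convert from UTC-3).
Mateo in UTC: 10:30-13:15, 16:15-19:00.
Sven in UTC: 11:45-14:30, 15:30-18:45 (add 5h to convert from UTC-5).
Sofia ∩ Wendy: 13:30-18:45.
Sofia ∩ Wendy ∩ Carol: 16:30-18:45.
Sofia ∩ Wendy ∩ Carol ∩ Mateo: 16:30-18:45.
Sofia ∩ Wendy ∩ Carol ∩ Mateo ∩ Sven: 16:30-18:45.
Those are the intersection windows.
The longest is 16:30-18:45 at 135 minutes.

135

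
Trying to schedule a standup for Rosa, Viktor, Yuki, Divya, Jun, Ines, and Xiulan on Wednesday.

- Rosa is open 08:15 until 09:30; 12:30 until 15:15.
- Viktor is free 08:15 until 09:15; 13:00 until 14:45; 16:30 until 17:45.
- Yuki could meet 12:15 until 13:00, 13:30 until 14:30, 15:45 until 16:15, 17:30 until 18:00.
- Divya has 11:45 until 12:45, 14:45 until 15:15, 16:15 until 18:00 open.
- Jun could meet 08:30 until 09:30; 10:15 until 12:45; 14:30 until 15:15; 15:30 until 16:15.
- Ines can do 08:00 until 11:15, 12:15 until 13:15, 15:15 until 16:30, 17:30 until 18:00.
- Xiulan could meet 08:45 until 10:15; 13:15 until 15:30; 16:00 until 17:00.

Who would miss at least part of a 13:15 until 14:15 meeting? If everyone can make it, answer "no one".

Rosa: free for 13:15-14:15. Viktor: free for 13:15-14:15. Yuki: not fully free for 13:15-14:15. Divya: not fully free for 13:15-14:15. Jun: not fully free for 13:15-14:15. Ines: not fully free for 13:15-14:15. Xiulan: free for 13:15-14:15.

Divya, Ines, Jun, Yuki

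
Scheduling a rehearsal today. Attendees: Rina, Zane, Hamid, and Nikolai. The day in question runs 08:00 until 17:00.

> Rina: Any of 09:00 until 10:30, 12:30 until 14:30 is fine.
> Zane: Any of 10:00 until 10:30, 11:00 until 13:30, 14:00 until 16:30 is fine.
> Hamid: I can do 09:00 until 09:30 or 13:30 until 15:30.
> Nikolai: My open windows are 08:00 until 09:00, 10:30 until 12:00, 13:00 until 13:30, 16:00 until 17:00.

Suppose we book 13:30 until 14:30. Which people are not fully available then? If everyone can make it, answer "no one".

Nikolai, Zane

Rina: free for 13:30-14:30. Zane: not fully free for 13:30-14:30. Hamid: free for 13:30-14:30. Nikolai: not fully free for 13:30-14:30.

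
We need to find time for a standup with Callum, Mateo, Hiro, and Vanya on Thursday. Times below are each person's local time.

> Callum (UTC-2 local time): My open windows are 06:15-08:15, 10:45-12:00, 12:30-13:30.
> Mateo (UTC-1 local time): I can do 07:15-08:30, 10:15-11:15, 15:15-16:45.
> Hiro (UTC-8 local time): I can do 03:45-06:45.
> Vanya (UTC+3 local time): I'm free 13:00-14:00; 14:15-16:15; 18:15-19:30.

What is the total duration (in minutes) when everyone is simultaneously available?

0

Callum in UTC: 08:15-10:15, 12:45-14:00, 14:30-15:30 (add 2h to convert from UTC-2).
Mateo in UTC: 08:15-09:30, 11:15-12:15, 16:15-17:45 (add 1h to convert from UTC-1).
Hiro in UTC: 11:45-14:45 (add 8h to convert from UTC-8).
Vanya in UTC: 10:00-11:00, 11:15-13:15, 15:15-16:30 (subtract 3h to convert from UTC+3).
Callum ∩ Mateo: 08:15-09:30.
Callum ∩ Mateo ∩ Hiro: ∅.
Callum ∩ Mateo ∩ Hiro ∩ Vanya: ∅.
There is no time when everyone is free.
There is no common window, so the total is 0 minutes.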